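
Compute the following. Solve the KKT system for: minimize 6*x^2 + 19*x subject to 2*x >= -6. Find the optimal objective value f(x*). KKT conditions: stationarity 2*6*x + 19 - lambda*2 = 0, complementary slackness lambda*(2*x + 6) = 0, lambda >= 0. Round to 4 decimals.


Step 1: Try lambda = 0 (constraint inactive).
Stationarity: 2*6*x + 19 = 0
x* = -19/(2*6) = -19/12 = -1.5833 (rounded; the exact value -19/12 is used below)
Check constraint: 2*-1.5833 = -3.1666 >= -6 -- satisfied.
Step 2: Compute optimal value.
f(x*) = 6*(-19/12)^2 + 19*(-19/12) = -15.0417


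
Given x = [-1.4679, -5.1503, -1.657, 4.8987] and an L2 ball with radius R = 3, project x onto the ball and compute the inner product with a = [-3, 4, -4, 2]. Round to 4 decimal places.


Step 1: Compute ||x|| (intermediates to 6 decimals).
||x|| = sqrt((-1.4679)^2 + (-5.1503)^2 + (-1.657)^2 + 4.8987^2) = 7.444678
Step 2: Project.
Since ||x|| > R, scale = R/||x|| = 3/7.444678 = 0.402972, proj(x) = scale * x
proj(x) = [-0.591523, -2.075427, -0.667725, 1.974039]
Step 3: Dot product.
a^T * proj(x) = -3*(-0.591523) + 4*(-2.075427) - 4*(-0.667725) + 2*1.974039 = 0.0918


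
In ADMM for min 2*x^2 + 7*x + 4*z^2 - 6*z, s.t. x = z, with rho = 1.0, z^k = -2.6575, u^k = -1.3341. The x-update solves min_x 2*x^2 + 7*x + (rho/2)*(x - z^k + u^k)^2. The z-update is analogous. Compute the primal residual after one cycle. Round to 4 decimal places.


ADMM iteration with rho = 1.0, z^k = -2.6575, u^k = -1.3341
Step 1: x-update.
Minimize 2*x^2 + 7*x + (1.0/2)*(x + 2.6575 - 1.3341)^2
FOC: (2*2 + 1.0)*x = -7 + 1.0*(-2.6575 + 1.3341)
x^{k+1} = -1.6647
Step 2: z-update.
Minimize 4*z^2 - 6*z + (1.0/2)*(-1.6647 - z - 1.3341)^2
FOC: (2*4 + 1.0)*z = 6 + 1.0*(-1.6647 - 1.3341)
z^{k+1} = 0.3335
Step 3: u-update.
u^{k+1} = -1.3341 - 1.6647 - 0.3335 = -3.3322
Step 4: Primal residual = |-1.6647 - 0.3335| = 1.9981


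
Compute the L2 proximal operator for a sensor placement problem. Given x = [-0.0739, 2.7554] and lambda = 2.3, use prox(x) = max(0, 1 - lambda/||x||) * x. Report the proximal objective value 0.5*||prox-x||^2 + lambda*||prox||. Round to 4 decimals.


Step 1: Compute ||x||.
||x|| = 2.7564
Step 2: Compute scaling factor.
scale = max(0, 1 - 2.3/2.7564) = 0.1656
Step 3: prox(x) = [-0.0122, 0.4562]
||prox(x)|| = 0.4564
Step 4: Proximal objective.
0.5*||prox-x||^2 = 2.645
lambda*||prox|| = 1.0497
Total = 3.6947


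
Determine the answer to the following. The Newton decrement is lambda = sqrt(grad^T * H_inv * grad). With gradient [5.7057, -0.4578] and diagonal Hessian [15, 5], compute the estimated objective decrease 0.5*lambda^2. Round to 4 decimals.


Step 1: H is diagonal, so H^(-1) * g = [0.3804, -0.0916].
Step 2: g^T H^(-1) g = sum_i g_i^2 / H_ii
  = (5.7057)^2/15 + (-0.4578)^2/5
  = 2.1703 + 0.0419 = 2.2123
Step 3: Objective decrease = 0.5 * g^T H^(-1) g = 1.1061


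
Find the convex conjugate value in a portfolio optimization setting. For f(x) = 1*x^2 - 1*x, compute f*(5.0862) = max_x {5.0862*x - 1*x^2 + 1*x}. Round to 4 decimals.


f*(y) = sup_x {y*x - a*x^2 - b*x} = sup_x {(y-b)*x - a*x^2}
FOC: (y - b) - 2a*x = 0 => x* = (y - b)/(2a)
x* = (5.0862 + 1)/(2*1) = 3.0431
f*(5.0862) = (y-b)^2/(4a) = (5.0862 + 1)^2/(4*1)
= 37.0418/4 = 9.2605


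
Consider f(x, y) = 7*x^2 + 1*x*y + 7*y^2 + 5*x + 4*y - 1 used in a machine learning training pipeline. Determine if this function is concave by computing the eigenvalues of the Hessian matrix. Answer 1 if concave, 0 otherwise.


The Hessian of f(x,y) = 7*x^2 + 1*x*y + 7*y^2 + 5*x + 4*y - 1 is:
H = [[14, 1], [1, 14]]
Trace = 14 + 14 = 28
Determinant = 14*14 - (1)^2 = 195
Discriminant = (28)^2 - 4*195 = 4.0
Eigenvalues: lambda_1 = 13.0, lambda_2 = 15.0
The function is not concave.

0


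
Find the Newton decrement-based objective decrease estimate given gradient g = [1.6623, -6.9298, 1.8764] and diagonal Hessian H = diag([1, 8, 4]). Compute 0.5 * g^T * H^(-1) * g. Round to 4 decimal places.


Step 1: H is diagonal, so H^(-1) * g = [1.6623, -0.8662, 0.4691].
Step 2: g^T H^(-1) g = sum_i g_i^2 / H_ii
  = (1.6623)^2/1 + (-6.9298)^2/8 + (1.8764)^2/4
  = 2.7632 + 6.0028 + 0.8802 = 9.6462
Step 3: Objective decrease = 0.5 * g^T H^(-1) g = 4.8231


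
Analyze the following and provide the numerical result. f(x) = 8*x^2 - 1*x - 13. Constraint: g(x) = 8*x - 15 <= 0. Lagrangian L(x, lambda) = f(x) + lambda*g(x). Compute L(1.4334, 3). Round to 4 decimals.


Step 1: Evaluate f(x).
f(1.4334) = 8*1.4334^2 - 1*1.4334 - 13 = 2.0037
Step 2: Evaluate g(x).
g(1.4334) = 8*1.4334 - 15 = -3.5328
Step 3: Compute Lagrangian.
L = 2.0037 + 3*-3.5328 = -8.5947


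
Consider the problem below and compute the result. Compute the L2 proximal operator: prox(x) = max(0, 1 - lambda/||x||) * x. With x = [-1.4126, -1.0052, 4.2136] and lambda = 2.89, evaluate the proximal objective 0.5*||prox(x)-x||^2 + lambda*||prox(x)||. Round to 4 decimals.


Step 1: Compute ||x||.
||x|| = 4.5563
Step 2: Compute scaling factor.
scale = max(0, 1 - 2.89/4.5563) = 0.3657
Step 3: prox(x) = [-0.5166, -0.3676, 1.541]
||prox(x)|| = 1.6663
Step 4: Proximal objective.
0.5*||prox-x||^2 = 4.1761
lambda*||prox|| = 4.8156
Total = 8.9918


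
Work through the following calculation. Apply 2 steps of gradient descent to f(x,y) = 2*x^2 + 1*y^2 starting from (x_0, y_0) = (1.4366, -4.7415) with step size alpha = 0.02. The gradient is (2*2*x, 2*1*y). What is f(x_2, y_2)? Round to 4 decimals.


Gradient descent on f(x,y) = 2*x^2 + 1*y^2.
Starting point: (1.4366, -4.7415), alpha = 0.02
Step 1: grad_x = 2*2*1.4366 = 5.7464, grad_y = 2*1*-4.7415 = -9.483
  x_1 = 1.4366 - 0.02*5.7464 = 1.3217
  y_1 = -4.7415 - 0.02*-9.483 = -4.5518
Step 2: grad_x = 2*2*1.3217 = 5.2867, grad_y = 2*1*-4.5518 = -9.1037
  x_2 = 1.3217 - 0.02*5.2867 = 1.2159
  y_2 = -4.5518 - 0.02*-9.1037 = -4.3698
f(1.2159, -4.3698) = 2*1.2159^2 + 1*(-4.3698)^2 = 22.0519


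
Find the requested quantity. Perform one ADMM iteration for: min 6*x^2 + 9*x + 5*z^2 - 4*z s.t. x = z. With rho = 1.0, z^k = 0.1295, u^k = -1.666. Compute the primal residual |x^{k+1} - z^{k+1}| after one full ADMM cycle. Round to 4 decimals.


ADMM iteration with rho = 1.0, z^k = 0.1295, u^k = -1.666
Step 1: x-update.
Minimize 6*x^2 + 9*x + (1.0/2)*(x - 0.1295 - 1.666)^2
FOC: (2*6 + 1.0)*x = -9 + 1.0*(0.1295 + 1.666)
x^{k+1} = -0.5542
Step 2: z-update.
Minimize 5*z^2 - 4*z + (1.0/2)*(-0.5542 - z - 1.666)^2
FOC: (2*5 + 1.0)*z = 4 + 1.0*(-0.5542 - 1.666)
z^{k+1} = 0.1618
Step 3: u-update.
u^{k+1} = -1.666 - 0.5542 - 0.1618 = -2.382
Step 4: Primal residual = |-0.5542 - 0.1618| = 0.716


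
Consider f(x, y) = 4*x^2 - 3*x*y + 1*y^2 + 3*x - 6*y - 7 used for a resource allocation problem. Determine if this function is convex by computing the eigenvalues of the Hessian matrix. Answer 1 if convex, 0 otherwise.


The Hessian of f(x,y) = 4*x^2 - 3*x*y + 1*y^2 + 3*x - 6*y - 7 is:
H = [[8, -3], [-3, 2]]
Trace = 8 + 2 = 10
Determinant = 8*2 - (-3)^2 = 7
Discriminant = (10)^2 - 4*7 = 72.0
Eigenvalues: lambda_1 = 0.7574, lambda_2 = 9.2426
The function is convex.

1


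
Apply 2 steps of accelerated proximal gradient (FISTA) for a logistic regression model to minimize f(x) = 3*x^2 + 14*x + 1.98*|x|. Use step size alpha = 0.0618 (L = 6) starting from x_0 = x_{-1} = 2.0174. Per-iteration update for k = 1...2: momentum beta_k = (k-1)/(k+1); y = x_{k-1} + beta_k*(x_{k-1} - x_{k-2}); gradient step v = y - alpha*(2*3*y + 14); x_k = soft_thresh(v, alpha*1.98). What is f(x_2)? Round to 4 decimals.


FISTA on f(x) = 3*x^2 + 14*x + 1.98*|x|
L = 6, alpha = 0.0618
Iteration 1: beta = 0.0, y = 2.0174 + 0.0*(2.0174 - 2.0174) = 2.0174
  grad(y) = 26.1044, v = y - alpha*grad = 0.4041
  prox(v) = soft_thresh(0.4041, 0.1224) = 0.2818
Iteration 2: beta = 0.3333, y = 0.2818 + 0.3333*(0.2818 - 2.0174) = -0.2968
  grad(y) = 12.2195, v = y - alpha*grad = -1.0519
  prox(v) = soft_thresh(-1.0519, 0.1224) = -0.9296
f(x_2) = 3*(-0.9296)^2 + 14*(-0.9296) + 1.98*|-0.9296| = -8.581


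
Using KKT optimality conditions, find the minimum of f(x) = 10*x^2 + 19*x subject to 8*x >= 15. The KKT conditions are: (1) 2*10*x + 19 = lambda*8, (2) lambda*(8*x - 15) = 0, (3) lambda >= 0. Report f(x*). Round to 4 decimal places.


Step 1: Try lambda = 0 (constraint inactive).
x_unc = -19/(2*10) = -0.95
Check: 8*-0.95 = -7.6 < 15 -- violated!
Step 2: Constraint must be active: 8*x = 15
x* = 15/8 = 1.875
lambda = (2*10*1.875 + 19)/8 = 7.0625
Step 3: Compute optimal value.
f(x*) = 10*1.875^2 + 19*1.875 = 70.7813


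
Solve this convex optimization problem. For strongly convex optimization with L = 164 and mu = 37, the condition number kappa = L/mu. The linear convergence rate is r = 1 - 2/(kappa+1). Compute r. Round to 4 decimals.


Step 1: Compute the condition number.
kappa = L/mu = 164/37 = 4.4324
Step 2: Compute the convergence rate.
r = 1 - 2/(kappa + 1) = 1 - 2*mu/(L + mu) = (L - mu)/(L + mu) = 127/201 = 0.6318


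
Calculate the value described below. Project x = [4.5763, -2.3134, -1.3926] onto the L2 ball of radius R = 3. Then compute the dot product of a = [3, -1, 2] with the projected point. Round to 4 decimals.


Step 1: Compute ||x|| (intermediates to 6 decimals).
||x|| = sqrt(4.5763^2 + (-2.3134)^2 + (-1.3926)^2) = 5.313537
Step 2: Project.
Since ||x|| > R, scale = R/||x|| = 3/5.313537 = 0.564596, proj(x) = scale * x
proj(x) = [2.583761, -1.306136, -0.786256]
Step 3: Dot product.
a^T * proj(x) = 3*2.583761 - 1*(-1.306136) + 2*(-0.786256) = 7.4849


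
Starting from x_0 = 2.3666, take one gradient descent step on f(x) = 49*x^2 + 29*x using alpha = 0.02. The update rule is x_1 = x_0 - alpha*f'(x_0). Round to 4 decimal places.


We compute the gradient at x_0 and apply the update.
f'(x) = 98*x + 29
f'(2.3666) = 98*2.3666 + 29 = 260.9268
x_1 = 2.3666 - 0.02*260.9268 = -2.8519


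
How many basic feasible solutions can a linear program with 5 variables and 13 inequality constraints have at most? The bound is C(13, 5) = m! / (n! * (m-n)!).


Each vertex corresponds to some choice of n active constraints out of m, so the number of vertices is at most C(m, n) = m! / (n!(m-n)!).
m = 13, n = 5
Numerator: 13 * 12 * 11 * 10 * 9
Denominator: 5! = 120
C(13, 5) = 1287


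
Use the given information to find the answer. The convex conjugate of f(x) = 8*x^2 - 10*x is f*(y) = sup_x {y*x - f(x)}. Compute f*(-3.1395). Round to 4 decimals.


f*(y) = sup_x {y*x - a*x^2 - b*x} = sup_x {(y-b)*x - a*x^2}
FOC: (y - b) - 2a*x = 0 => x* = (y - b)/(2a)
x* = (-3.1395 + 10)/(2*8) = 0.4288
f*(-3.1395) = (y-b)^2/(4a) = (-3.1395 + 10)^2/(4*8)
= 47.0665/32 = 1.4708


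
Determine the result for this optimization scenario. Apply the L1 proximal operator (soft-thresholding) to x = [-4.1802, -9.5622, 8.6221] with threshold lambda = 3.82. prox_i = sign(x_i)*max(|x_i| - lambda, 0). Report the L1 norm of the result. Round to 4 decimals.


Soft-thresholding with lambda = 3.82:
prox(-4.1802) = sign(-4.1802)*max(|-4.1802| - 3.82, 0) = -0.3602
prox(-9.5622) = sign(-9.5622)*max(|-9.5622| - 3.82, 0) = -5.7422
prox(8.6221) = sign(8.6221)*max(|8.6221| - 3.82, 0) = 4.8021
prox(x) = [-0.3602, -5.7422, 4.8021]
||prox(x)||_1 = 0.3602 + 5.7422 + 4.8021 = 10.9045


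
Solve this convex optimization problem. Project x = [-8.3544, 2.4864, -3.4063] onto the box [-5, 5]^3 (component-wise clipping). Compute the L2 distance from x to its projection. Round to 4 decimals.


Project each component onto [-5, 5].
clip(-8.3544) = -5.0, clip(2.4864) = 2.4864, clip(-3.4063) = -3.4063
Projection = [-5.0, 2.4864, -3.4063]
Squared diffs: [11.252, 0.0, 0.0]
Distance = sqrt(11.252) = 3.3544


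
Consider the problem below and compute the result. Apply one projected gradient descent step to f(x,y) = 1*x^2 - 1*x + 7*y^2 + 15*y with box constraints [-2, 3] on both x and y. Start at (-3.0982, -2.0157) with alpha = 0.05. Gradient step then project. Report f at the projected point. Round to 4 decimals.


Step 1: Compute gradient at (-3.0982, -2.0157).
grad_x = 2*1*-3.0982 - 1 = -7.1964
grad_y = 2*7*-2.0157 + 15 = -13.2198
Step 2: Gradient step.
x_raw = -3.0982 - 0.05*-7.1964 = -2.7384
y_raw = -2.0157 - 0.05*-13.2198 = -1.3547
Step 3: Project onto [-2, 3].
x_proj = clip(-2.7384) = -2.0
y_proj = clip(-1.3547) = -1.3547
Step 4: Evaluate f.
f(-2.0, -1.3547) = -1.474


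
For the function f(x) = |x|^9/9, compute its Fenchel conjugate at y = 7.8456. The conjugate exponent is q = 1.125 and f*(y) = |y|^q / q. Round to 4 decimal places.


The conjugate exponent q satisfies 1/p + 1/q = 1.
p = 9, so q = 9/(9 - 1) = 1.125
|y|^q = 7.8456^1.125 = 10.1497
f*(7.8456) = 10.1497 / 1.125 = 9.022


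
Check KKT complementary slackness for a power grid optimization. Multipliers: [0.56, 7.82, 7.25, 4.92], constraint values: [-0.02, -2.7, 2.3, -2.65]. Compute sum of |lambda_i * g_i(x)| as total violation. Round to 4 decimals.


KKT complementary slackness check:
lambda_1 * g_1 = 0.56 * -0.02 = -0.0112
lambda_2 * g_2 = 7.82 * -2.7 = -21.114
lambda_3 * g_3 = 7.25 * 2.3 = 16.675
lambda_4 * g_4 = 4.92 * -2.65 = -13.038
Total violation = 0.0112 + 21.114 + 16.675 + 13.038 = 50.8382


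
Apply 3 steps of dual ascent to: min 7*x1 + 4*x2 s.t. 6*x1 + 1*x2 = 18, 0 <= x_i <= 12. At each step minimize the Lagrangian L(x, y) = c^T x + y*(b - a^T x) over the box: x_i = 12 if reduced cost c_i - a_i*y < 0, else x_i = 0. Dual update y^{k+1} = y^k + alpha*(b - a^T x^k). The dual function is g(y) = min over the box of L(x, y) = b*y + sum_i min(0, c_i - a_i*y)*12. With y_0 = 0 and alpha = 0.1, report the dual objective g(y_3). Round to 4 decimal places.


Dual ascent for LP: min 7*x1 + 4*x2, 6*x1 + 1*x2 = 18, 0 <= x_i <= 12
Step 1: y^k = 0.0, reduced costs: (7.0, 4.0)
  x^k = (0.0, 0.0), subgradient = b - a^T x = 18.0
  y^{k+1} = 0.0 + 0.1*18.0 = 1.8
Step 2: y^k = 1.8, reduced costs: (-3.8, 2.2)
  x^k = (12.0, 0.0), subgradient = b - a^T x = -54.0
  y^{k+1} = 1.8 + 0.1*-54.0 = -3.6
Step 3: y^k = -3.6, reduced costs: (28.6, 7.6)
  x^k = (0.0, 0.0), subgradient = b - a^T x = 18.0
  y^{k+1} = -3.6 + 0.1*18.0 = -1.8
Dual objective at y_3 = -1.8: reduced costs (17.8, 5.8), box minimizer x = (0.0, 0.0)
g(y_3) = b*y + (c1 - a1*y)*x1 + (c2 - a2*y)*x2 = 18*(-1.8) + 17.8*0.0 + 5.8*0.0 = -32.4 + 0.0 + 0.0 = -32.4


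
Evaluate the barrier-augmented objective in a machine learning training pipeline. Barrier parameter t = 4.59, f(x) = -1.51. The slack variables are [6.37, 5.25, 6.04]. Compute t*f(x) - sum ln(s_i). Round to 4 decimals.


Step 1: Compute log-barrier.
ln values: [1.8516, 1.6582, 1.7984]
phi = -(1.8516 + 1.6582 + 1.7984) = -5.3082
Step 2: Compute augmented objective.
t*f(x) = 4.59*-1.51 = -6.9309
Total = -6.9309 - 5.3082 = -12.2391


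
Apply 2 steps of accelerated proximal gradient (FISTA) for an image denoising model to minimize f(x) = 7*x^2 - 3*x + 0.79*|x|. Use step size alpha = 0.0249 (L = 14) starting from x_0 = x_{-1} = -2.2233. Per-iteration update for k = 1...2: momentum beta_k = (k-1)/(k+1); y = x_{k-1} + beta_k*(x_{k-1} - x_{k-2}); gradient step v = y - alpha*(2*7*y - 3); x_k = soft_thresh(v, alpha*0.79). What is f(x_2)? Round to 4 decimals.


FISTA on f(x) = 7*x^2 - 3*x + 0.79*|x|
L = 14, alpha = 0.0249
Iteration 1: beta = 0.0, y = -2.2233 + 0.0*(-2.2233 + 2.2233) = -2.2233
  grad(y) = -34.1262, v = y - alpha*grad = -1.3736
  prox(v) = soft_thresh(-1.3736, 0.0197) = -1.3539
Iteration 2: beta = 0.3333, y = -1.3539 + 0.3333*(-1.3539 + 2.2233) = -1.0641
  grad(y) = -17.8972, v = y - alpha*grad = -0.6184
  prox(v) = soft_thresh(-0.6184, 0.0197) = -0.5988
f(x_2) = 7*(-0.5988)^2 - 3*(-0.5988) + 0.79*|-0.5988| = 4.779


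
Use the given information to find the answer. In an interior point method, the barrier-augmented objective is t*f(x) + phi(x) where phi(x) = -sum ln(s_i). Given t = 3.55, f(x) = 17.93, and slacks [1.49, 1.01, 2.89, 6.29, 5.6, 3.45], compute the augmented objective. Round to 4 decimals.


Step 1: Compute log-barrier.
ln values: [0.3988, 0.01, 1.0613, 1.839, 1.7228, 1.2384]
phi = -(0.3988 + 0.01 + 1.0613 + 1.839 + 1.7228 + 1.2384) = -6.2701
Step 2: Compute augmented objective.
t*f(x) = 3.55*17.93 = 63.6515
Total = 63.6515 - 6.2701 = 57.3814


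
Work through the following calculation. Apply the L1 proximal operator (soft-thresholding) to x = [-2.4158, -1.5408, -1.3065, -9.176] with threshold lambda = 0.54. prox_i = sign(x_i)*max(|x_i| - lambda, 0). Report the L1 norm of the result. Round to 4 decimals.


Soft-thresholding with lambda = 0.54:
prox(-2.4158) = sign(-2.4158)*max(|-2.4158| - 0.54, 0) = -1.8758
prox(-1.5408) = sign(-1.5408)*max(|-1.5408| - 0.54, 0) = -1.0008
prox(-1.3065) = sign(-1.3065)*max(|-1.3065| - 0.54, 0) = -0.7665
prox(-9.176) = sign(-9.176)*max(|-9.176| - 0.54, 0) = -8.636
prox(x) = [-1.8758, -1.0008, -0.7665, -8.636]
||prox(x)||_1 = 1.8758 + 1.0008 + 0.7665 + 8.636 = 12.2791


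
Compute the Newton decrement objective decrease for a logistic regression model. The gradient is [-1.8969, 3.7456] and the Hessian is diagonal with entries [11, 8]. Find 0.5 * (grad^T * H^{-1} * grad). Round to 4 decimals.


Step 1: H is diagonal, so H^(-1) * g = [-0.1724, 0.4682].
Step 2: g^T H^(-1) g = sum_i g_i^2 / H_ii
  = (-1.8969)^2/11 + (3.7456)^2/8
  = 0.3271 + 1.7537 = 2.0808
Step 3: Objective decrease = 0.5 * g^T H^(-1) g = 1.0404


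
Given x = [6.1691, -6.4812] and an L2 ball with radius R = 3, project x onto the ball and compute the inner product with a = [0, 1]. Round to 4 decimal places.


Step 1: Compute ||x|| (intermediates to 6 decimals).
||x|| = sqrt(6.1691^2 + (-6.4812)^2) = 8.947835
Step 2: Project.
Since ||x|| > R, scale = R/||x|| = 3/8.947835 = 0.335277, proj(x) = scale * x
proj(x) = [2.068357, -2.172997]
Step 3: Dot product.
a^T * proj(x) = 0*2.068357 + 1*(-2.172997) = -2.173


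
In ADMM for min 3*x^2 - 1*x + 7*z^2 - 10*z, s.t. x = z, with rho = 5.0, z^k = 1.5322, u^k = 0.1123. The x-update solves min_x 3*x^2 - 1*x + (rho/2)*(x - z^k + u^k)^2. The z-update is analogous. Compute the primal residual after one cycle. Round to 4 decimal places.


ADMM iteration with rho = 5.0, z^k = 1.5322, u^k = 0.1123
Step 1: x-update.
Minimize 3*x^2 - 1*x + (5.0/2)*(x - 1.5322 + 0.1123)^2
FOC: (2*3 + 5.0)*x = 1 + 5.0*(1.5322 - 0.1123)
x^{k+1} = 0.7363
Step 2: z-update.
Minimize 7*z^2 - 10*z + (5.0/2)*(0.7363 - z + 0.1123)^2
FOC: (2*7 + 5.0)*z = 10 + 5.0*(0.7363 + 0.1123)
z^{k+1} = 0.7496
Step 3: u-update.
u^{k+1} = 0.1123 + 0.7363 - 0.7496 = 0.099
Step 4: Primal residual = |0.7363 - 0.7496| = 0.0133


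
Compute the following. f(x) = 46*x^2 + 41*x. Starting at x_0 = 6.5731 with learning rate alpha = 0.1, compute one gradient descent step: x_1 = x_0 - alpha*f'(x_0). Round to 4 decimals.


We compute the gradient at x_0 and apply the update.
f'(x) = 92*x + 41
f'(6.5731) = 92*6.5731 + 41 = 645.7252
x_1 = 6.5731 - 0.1*645.7252 = -57.9994


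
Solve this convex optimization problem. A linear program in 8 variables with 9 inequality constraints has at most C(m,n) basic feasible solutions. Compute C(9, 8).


Each vertex corresponds to some choice of n active constraints out of m, so the number of vertices is at most C(m, n) = m! / (n!(m-n)!).
m = 9, n = 8
Numerator: 9 * 8 * 7 * 6 * 5 * 4 * 3 * 2
Denominator: 8! = 40320
C(9, 8) = 9


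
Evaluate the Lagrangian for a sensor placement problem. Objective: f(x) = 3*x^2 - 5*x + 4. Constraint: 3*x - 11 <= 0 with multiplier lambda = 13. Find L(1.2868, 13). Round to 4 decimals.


Step 1: Evaluate f(x).
f(1.2868) = 3*1.2868^2 - 5*1.2868 + 4 = 2.5336
Step 2: Evaluate g(x).
g(1.2868) = 3*1.2868 - 11 = -7.1396
Step 3: Compute Lagrangian.
L = 2.5336 + 13*-7.1396 = -90.2812


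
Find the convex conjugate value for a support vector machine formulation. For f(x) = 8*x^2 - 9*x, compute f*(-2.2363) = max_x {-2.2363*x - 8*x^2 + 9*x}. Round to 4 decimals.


f*(y) = sup_x {y*x - a*x^2 - b*x} = sup_x {(y-b)*x - a*x^2}
FOC: (y - b) - 2a*x = 0 => x* = (y - b)/(2a)
x* = (-2.2363 + 9)/(2*8) = 0.4227
f*(-2.2363) = (y-b)^2/(4a) = (-2.2363 + 9)^2/(4*8)
= 45.7476/32 = 1.4296


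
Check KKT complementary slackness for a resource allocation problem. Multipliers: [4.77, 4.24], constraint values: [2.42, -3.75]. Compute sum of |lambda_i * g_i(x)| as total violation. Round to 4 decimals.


KKT complementary slackness check:
lambda_1 * g_1 = 4.77 * 2.42 = 11.5434
lambda_2 * g_2 = 4.24 * -3.75 = -15.9
Total violation = 11.5434 + 15.9 = 27.4434


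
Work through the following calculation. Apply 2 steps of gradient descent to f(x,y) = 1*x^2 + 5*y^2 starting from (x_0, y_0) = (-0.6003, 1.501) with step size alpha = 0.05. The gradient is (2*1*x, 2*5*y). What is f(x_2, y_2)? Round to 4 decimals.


Gradient descent on f(x,y) = 1*x^2 + 5*y^2.
Starting point: (-0.6003, 1.501), alpha = 0.05
Step 1: grad_x = 2*1*-0.6003 = -1.2006, grad_y = 2*5*1.501 = 15.01
  x_1 = -0.6003 - 0.05*-1.2006 = -0.5403
  y_1 = 1.501 - 0.05*15.01 = 0.7505
Step 2: grad_x = 2*1*-0.5403 = -1.0805, grad_y = 2*5*0.7505 = 7.505
  x_2 = -0.5403 - 0.05*-1.0805 = -0.4862
  y_2 = 0.7505 - 0.05*7.505 = 0.3753
f(-0.4862, 0.3753) = 1*(-0.4862)^2 + 5*0.3753^2 = 0.9405


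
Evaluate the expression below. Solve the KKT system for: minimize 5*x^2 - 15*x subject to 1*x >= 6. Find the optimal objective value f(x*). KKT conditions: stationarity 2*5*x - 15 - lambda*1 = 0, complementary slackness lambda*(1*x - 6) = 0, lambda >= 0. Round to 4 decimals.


Step 1: Try lambda = 0 (constraint inactive).
x_unc = 15/(2*5) = 1.5
Check: 1*1.5 = 1.5 < 6 -- violated!
Step 2: Constraint must be active: 1*x = 6
x* = 6/1 = 6.0
lambda = (2*5*6.0 - 15)/1 = 45.0
Step 3: Compute optimal value.
f(x*) = 5*6.0^2 - 15*6.0 = 90.0


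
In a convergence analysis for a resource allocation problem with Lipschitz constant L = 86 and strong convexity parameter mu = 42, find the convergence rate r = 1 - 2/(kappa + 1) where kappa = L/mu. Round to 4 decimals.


Step 1: Compute the condition number.
kappa = L/mu = 86/42 = 2.0476
Step 2: Compute the convergence rate.
r = 1 - 2/(kappa + 1) = 1 - 2*mu/(L + mu) = (L - mu)/(L + mu) = 44/128 = 0.3438


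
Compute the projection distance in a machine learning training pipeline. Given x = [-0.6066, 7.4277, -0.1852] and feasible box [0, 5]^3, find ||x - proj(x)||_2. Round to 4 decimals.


Project each component onto [0, 5].
clip(-0.6066) = 0.0, clip(7.4277) = 5.0, clip(-0.1852) = 0.0
Projection = [0.0, 5.0, 0.0]
Squared diffs: [0.368, 5.8937, 0.0343]
Distance = sqrt(6.296) = 2.5092


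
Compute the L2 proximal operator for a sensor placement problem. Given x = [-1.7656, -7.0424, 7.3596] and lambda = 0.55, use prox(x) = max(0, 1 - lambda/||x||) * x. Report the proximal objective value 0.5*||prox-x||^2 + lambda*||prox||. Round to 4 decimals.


Step 1: Compute ||x||.
||x|| = 10.3381
Step 2: Compute scaling factor.
scale = max(0, 1 - 0.55/10.3381) = 0.9468
Step 3: prox(x) = [-1.6717, -6.6677, 6.9681]
||prox(x)|| = 9.7881
Step 4: Proximal objective.
0.5*||prox-x||^2 = 0.1513
lambda*||prox|| = 5.3835
Total = 5.5347


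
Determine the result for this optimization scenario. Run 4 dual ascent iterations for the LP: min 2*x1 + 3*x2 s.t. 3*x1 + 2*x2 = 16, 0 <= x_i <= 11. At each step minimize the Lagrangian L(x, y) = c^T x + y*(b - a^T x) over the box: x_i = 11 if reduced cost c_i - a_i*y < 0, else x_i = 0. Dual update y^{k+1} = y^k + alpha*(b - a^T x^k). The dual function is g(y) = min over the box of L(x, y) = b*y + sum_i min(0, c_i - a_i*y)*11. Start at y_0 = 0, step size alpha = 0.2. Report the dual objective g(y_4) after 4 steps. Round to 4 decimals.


Dual ascent for LP: min 2*x1 + 3*x2, 3*x1 + 2*x2 = 16, 0 <= x_i <= 11
Step 1: y^k = 0.0, reduced costs: (2.0, 3.0)
  x^k = (0.0, 0.0), subgradient = b - a^T x = 16.0
  y^{k+1} = 0.0 + 0.2*16.0 = 3.2
Step 2: y^k = 3.2, reduced costs: (-7.6, -3.4)
  x^k = (11.0, 11.0), subgradient = b - a^T x = -39.0
  y^{k+1} = 3.2 + 0.2*-39.0 = -4.6
Step 3: y^k = -4.6, reduced costs: (15.8, 12.2)
  x^k = (0.0, 0.0), subgradient = b - a^T x = 16.0
  y^{k+1} = -4.6 + 0.2*16.0 = -1.4
Step 4: y^k = -1.4, reduced costs: (6.2, 5.8)
  x^k = (0.0, 0.0), subgradient = b - a^T x = 16.0
  y^{k+1} = -1.4 + 0.2*16.0 = 1.8
Dual objective at y_4 = 1.8: reduced costs (-3.4, -0.6), box minimizer x = (11.0, 11.0)
g(y_4) = b*y + (c1 - a1*y)*x1 + (c2 - a2*y)*x2 = 16*1.8 + (-3.4)*11.0 + (-0.6)*11.0 = 28.8 - 37.4 - 6.6 = -15.2


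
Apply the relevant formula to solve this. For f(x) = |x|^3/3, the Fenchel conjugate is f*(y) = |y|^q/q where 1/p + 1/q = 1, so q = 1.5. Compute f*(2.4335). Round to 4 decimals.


The conjugate exponent q satisfies 1/p + 1/q = 1.
p = 3, so q = 3/(3 - 1) = 1.5
|y|^q = 2.4335^1.5 = 3.7962
f*(2.4335) = 3.7962 / 1.5 = 2.5308


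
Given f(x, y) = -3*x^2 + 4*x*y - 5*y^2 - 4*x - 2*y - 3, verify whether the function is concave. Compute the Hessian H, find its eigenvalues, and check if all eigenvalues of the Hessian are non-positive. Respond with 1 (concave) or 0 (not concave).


The Hessian of f(x,y) = -3*x^2 + 4*x*y - 5*y^2 - 4*x - 2*y - 3 is:
H = [[-6, 4], [4, -10]]
Trace = -6 - 10 = -16
Determinant = -6*-10 - (4)^2 = 44
Discriminant = (-16)^2 - 4*44 = 80.0
Eigenvalues: lambda_1 = -12.4721, lambda_2 = -3.5279
The function is concave.

1


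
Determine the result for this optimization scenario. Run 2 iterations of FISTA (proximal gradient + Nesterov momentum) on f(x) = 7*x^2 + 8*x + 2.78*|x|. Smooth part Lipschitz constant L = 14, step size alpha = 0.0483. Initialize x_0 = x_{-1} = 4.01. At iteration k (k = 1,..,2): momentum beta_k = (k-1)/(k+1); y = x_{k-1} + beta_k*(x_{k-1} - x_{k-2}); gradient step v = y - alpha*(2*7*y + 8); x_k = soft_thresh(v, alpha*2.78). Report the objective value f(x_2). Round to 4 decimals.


FISTA on f(x) = 7*x^2 + 8*x + 2.78*|x|
L = 14, alpha = 0.0483
Iteration 1: beta = 0.0, y = 4.01 + 0.0*(4.01 - 4.01) = 4.01
  grad(y) = 64.14, v = y - alpha*grad = 0.912
  prox(v) = soft_thresh(0.912, 0.1343) = 0.7778
Iteration 2: beta = 0.3333, y = 0.7778 + 0.3333*(0.7778 - 4.01) = -0.2996
  grad(y) = 3.8049, v = y - alpha*grad = -0.4834
  prox(v) = soft_thresh(-0.4834, 0.1343) = -0.3492
f(x_2) = 7*(-0.3492)^2 + 8*(-0.3492) + 2.78*|-0.3492| = -0.9692


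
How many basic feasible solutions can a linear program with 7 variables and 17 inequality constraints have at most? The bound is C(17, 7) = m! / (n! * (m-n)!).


Each vertex corresponds to some choice of n active constraints out of m, so the number of vertices is at most C(m, n) = m! / (n!(m-n)!).
m = 17, n = 7
Numerator: 17 * 16 * 15 * 14 * 13 * 12 * 11
Denominator: 7! = 5040
C(17, 7) = 19448


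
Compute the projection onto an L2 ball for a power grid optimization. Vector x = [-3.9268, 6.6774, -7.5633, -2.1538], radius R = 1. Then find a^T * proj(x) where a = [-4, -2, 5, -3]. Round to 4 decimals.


Step 1: Compute ||x|| (intermediates to 6 decimals).
||x|| = sqrt((-3.9268)^2 + 6.6774^2 + (-7.5633)^2 + (-2.1538)^2) = 11.038559
Step 2: Project.
Since ||x|| > R, scale = R/||x|| = 1/11.038559 = 0.090592, proj(x) = scale * x
proj(x) = [-0.355737, 0.604919, -0.685174, -0.195117]
Step 3: Dot product.
a^T * proj(x) = -4*(-0.355737) - 2*0.604919 + 5*(-0.685174) - 3*(-0.195117) = -2.6274


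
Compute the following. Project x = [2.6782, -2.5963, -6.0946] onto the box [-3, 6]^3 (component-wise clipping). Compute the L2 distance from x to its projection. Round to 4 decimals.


Project each component onto [-3, 6].
clip(2.6782) = 2.6782, clip(-2.5963) = -2.5963, clip(-6.0946) = -3.0
Projection = [2.6782, -2.5963, -3.0]
Squared diffs: [0.0, 0.0, 9.5765]
Distance = sqrt(9.5765) = 3.0946


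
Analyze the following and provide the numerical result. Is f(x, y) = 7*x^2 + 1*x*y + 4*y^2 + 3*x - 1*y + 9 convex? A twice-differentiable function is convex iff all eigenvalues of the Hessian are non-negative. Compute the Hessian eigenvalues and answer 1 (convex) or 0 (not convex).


The Hessian of f(x,y) = 7*x^2 + 1*x*y + 4*y^2 + 3*x - 1*y + 9 is:
H = [[14, 1], [1, 8]]
Trace = 14 + 8 = 22
Determinant = 14*8 - (1)^2 = 111
Discriminant = (22)^2 - 4*111 = 40.0
Eigenvalues: lambda_1 = 7.8377, lambda_2 = 14.1623
The function is convex.

1


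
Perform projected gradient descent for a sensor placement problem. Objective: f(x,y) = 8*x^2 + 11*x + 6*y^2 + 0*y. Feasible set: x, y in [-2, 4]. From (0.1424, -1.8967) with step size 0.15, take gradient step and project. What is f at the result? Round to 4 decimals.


Step 1: Compute gradient at (0.1424, -1.8967).
grad_x = 2*8*0.1424 + 11 = 13.2784
grad_y = 2*6*-1.8967 + 0 = -22.7604
Step 2: Gradient step.
x_raw = 0.1424 - 0.15*13.2784 = -1.8494
y_raw = -1.8967 - 0.15*-22.7604 = 1.5174
Step 3: Project onto [-2, 4].
x_proj = clip(-1.8494) = -1.8494
y_proj = clip(1.5174) = 1.5174
Step 4: Evaluate f.
f(-1.8494, 1.5174) = 20.8324


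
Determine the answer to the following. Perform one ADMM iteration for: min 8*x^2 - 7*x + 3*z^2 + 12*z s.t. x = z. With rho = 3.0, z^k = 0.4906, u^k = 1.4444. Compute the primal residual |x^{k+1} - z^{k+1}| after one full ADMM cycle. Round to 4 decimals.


ADMM iteration with rho = 3.0, z^k = 0.4906, u^k = 1.4444
Step 1: x-update.
Minimize 8*x^2 - 7*x + (3.0/2)*(x - 0.4906 + 1.4444)^2
FOC: (2*8 + 3.0)*x = 7 + 3.0*(0.4906 - 1.4444)
x^{k+1} = 0.2178
Step 2: z-update.
Minimize 3*z^2 + 12*z + (3.0/2)*(0.2178 - z + 1.4444)^2
FOC: (2*3 + 3.0)*z = -12 + 3.0*(0.2178 + 1.4444)
z^{k+1} = -0.7793
Step 3: u-update.
u^{k+1} = 1.4444 + 0.2178 + 0.7793 = 2.4415
Step 4: Primal residual = |0.2178 + 0.7793| = 0.9971


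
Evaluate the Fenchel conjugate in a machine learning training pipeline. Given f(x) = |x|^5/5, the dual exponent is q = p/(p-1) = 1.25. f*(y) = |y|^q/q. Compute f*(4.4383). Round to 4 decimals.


The conjugate exponent q satisfies 1/p + 1/q = 1.
p = 5, so q = 5/(5 - 1) = 1.25
|y|^q = 4.4383^1.25 = 6.442
f*(4.4383) = 6.442 / 1.25 = 5.1536


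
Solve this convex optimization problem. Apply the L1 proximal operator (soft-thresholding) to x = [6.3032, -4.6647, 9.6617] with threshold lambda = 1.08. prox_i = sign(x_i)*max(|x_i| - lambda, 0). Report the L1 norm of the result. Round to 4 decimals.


Soft-thresholding with lambda = 1.08:
prox(6.3032) = sign(6.3032)*max(|6.3032| - 1.08, 0) = 5.2232
prox(-4.6647) = sign(-4.6647)*max(|-4.6647| - 1.08, 0) = -3.5847
prox(9.6617) = sign(9.6617)*max(|9.6617| - 1.08, 0) = 8.5817
prox(x) = [5.2232, -3.5847, 8.5817]
||prox(x)||_1 = 5.2232 + 3.5847 + 8.5817 = 17.3896


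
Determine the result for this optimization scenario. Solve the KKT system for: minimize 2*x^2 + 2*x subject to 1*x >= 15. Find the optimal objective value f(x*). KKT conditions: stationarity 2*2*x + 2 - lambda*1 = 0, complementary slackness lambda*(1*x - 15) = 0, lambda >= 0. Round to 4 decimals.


Step 1: Try lambda = 0 (constraint inactive).
x_unc = -2/(2*2) = -0.5
Check: 1*-0.5 = -0.5 < 15 -- violated!
Step 2: Constraint must be active: 1*x = 15
x* = 15/1 = 15.0
lambda = (2*2*15.0 + 2)/1 = 62.0
Step 3: Compute optimal value.
f(x*) = 2*15.0^2 + 2*15.0 = 480.0


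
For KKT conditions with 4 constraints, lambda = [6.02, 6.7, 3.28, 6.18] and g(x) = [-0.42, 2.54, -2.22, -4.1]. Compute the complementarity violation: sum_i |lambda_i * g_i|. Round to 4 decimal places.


KKT complementary slackness check:
lambda_1 * g_1 = 6.02 * -0.42 = -2.5284
lambda_2 * g_2 = 6.7 * 2.54 = 17.018
lambda_3 * g_3 = 3.28 * -2.22 = -7.2816
lambda_4 * g_4 = 6.18 * -4.1 = -25.338
Total violation = 2.5284 + 17.018 + 7.2816 + 25.338 = 52.166


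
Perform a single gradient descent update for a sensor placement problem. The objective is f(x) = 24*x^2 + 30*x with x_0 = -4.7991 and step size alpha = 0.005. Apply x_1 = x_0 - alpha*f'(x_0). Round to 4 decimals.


We compute the gradient at x_0 and apply the update.
f'(x) = 48*x + 30
f'(-4.7991) = 48*-4.7991 + 30 = -200.3568
x_1 = -4.7991 - 0.005*-200.3568 = -3.7973


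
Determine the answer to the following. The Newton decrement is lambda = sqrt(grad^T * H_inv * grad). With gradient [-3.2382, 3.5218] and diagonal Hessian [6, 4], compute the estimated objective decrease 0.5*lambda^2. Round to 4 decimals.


Step 1: H is diagonal, so H^(-1) * g = [-0.5397, 0.8805].
Step 2: g^T H^(-1) g = sum_i g_i^2 / H_ii
  = (-3.2382)^2/6 + (3.5218)^2/4
  = 1.7477 + 3.1008 = 4.8484
Step 3: Objective decrease = 0.5 * g^T H^(-1) g = 2.4242


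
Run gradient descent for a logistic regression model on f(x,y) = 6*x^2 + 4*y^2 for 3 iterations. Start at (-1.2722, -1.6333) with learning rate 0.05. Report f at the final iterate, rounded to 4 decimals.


Gradient descent on f(x,y) = 6*x^2 + 4*y^2.
Starting point: (-1.2722, -1.6333), alpha = 0.05
Step 1: grad_x = 2*6*-1.2722 = -15.2664, grad_y = 2*4*-1.6333 = -13.0664
  x_1 = -1.2722 - 0.05*-15.2664 = -0.5089
  y_1 = -1.6333 - 0.05*-13.0664 = -0.98
Step 2: grad_x = 2*6*-0.5089 = -6.1066, grad_y = 2*4*-0.98 = -7.8398
  x_2 = -0.5089 - 0.05*-6.1066 = -0.2036
  y_2 = -0.98 - 0.05*-7.8398 = -0.588
Step 3: grad_x = 2*6*-0.2036 = -2.4426, grad_y = 2*4*-0.588 = -4.7039
  x_3 = -0.2036 - 0.05*-2.4426 = -0.0814
  y_3 = -0.588 - 0.05*-4.7039 = -0.3528
f(-0.0814, -0.3528) = 6*(-0.0814)^2 + 4*(-0.3528)^2 = 0.5376


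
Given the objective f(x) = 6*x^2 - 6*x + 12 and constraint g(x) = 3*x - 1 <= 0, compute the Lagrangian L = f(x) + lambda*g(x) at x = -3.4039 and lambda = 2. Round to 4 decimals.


Step 1: Evaluate f(x).
f(-3.4039) = 6*(-3.4039)^2 - 6*(-3.4039) + 12 = 101.9426
Step 2: Evaluate g(x).
g(-3.4039) = 3*-3.4039 - 1 = -11.2117
Step 3: Compute Lagrangian.
L = 101.9426 + 2*-11.2117 = 79.5192


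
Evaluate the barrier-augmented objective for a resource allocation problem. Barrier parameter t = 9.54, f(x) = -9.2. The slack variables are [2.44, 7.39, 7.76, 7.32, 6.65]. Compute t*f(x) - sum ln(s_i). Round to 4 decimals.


Step 1: Compute log-barrier.
ln values: [0.892, 2.0001, 2.049, 1.9906, 1.8946]
phi = -(0.892 + 2.0001 + 2.049 + 1.9906 + 1.8946) = -8.8263
Step 2: Compute augmented objective.
t*f(x) = 9.54*-9.2 = -87.768
Total = -87.768 - 8.8263 = -96.5943


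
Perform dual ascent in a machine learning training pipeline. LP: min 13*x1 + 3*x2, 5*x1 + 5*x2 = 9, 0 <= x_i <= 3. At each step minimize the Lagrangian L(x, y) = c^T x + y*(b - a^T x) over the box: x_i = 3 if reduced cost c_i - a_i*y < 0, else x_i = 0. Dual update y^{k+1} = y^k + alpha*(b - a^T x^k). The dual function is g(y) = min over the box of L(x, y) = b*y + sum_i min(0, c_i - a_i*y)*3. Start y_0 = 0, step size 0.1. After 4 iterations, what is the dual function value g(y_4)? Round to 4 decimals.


Dual ascent for LP: min 13*x1 + 3*x2, 5*x1 + 5*x2 = 9, 0 <= x_i <= 3
Step 1: y^k = 0.0, reduced costs: (13.0, 3.0)
  x^k = (0.0, 0.0), subgradient = b - a^T x = 9.0
  y^{k+1} = 0.0 + 0.1*9.0 = 0.9
Step 2: y^k = 0.9, reduced costs: (8.5, -1.5)
  x^k = (0.0, 3.0), subgradient = b - a^T x = -6.0
  y^{k+1} = 0.9 + 0.1*-6.0 = 0.3
Step 3: y^k = 0.3, reduced costs: (11.5, 1.5)
  x^k = (0.0, 0.0), subgradient = b - a^T x = 9.0
  y^{k+1} = 0.3 + 0.1*9.0 = 1.2
Step 4: y^k = 1.2, reduced costs: (7.0, -3.0)
  x^k = (0.0, 3.0), subgradient = b - a^T x = -6.0
  y^{k+1} = 1.2 + 0.1*-6.0 = 0.6
Dual objective at y_4 = 0.6: reduced costs (10.0, 0.0), box minimizer x = (0.0, 0.0)
g(y_4) = b*y + (c1 - a1*y)*x1 + (c2 - a2*y)*x2 = 9*0.6 + 10.0*0.0 + 0.0*0.0 = 5.4 + 0.0 + 0.0 = 5.4


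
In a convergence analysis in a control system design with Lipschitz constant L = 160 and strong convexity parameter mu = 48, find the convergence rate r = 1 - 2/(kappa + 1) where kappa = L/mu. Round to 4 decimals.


Step 1: Compute the condition number.
kappa = L/mu = 160/48 = 3.3333
Step 2: Compute the convergence rate.
r = 1 - 2/(kappa + 1) = 1 - 2*mu/(L + mu) = (L - mu)/(L + mu) = 112/208 = 0.5385


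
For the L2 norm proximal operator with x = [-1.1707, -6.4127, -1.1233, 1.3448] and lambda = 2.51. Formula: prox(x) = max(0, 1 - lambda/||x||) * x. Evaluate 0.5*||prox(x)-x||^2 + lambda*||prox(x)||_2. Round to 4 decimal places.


Step 1: Compute ||x||.
||x|| = 6.7501
Step 2: Compute scaling factor.
scale = max(0, 1 - 2.51/6.7501) = 0.6282
Step 3: prox(x) = [-0.7354, -4.0282, -0.7056, 0.8447]
||prox(x)|| = 4.2401
Step 4: Proximal objective.
0.5*||prox-x||^2 = 3.1501
lambda*||prox|| = 10.6427
Total = 13.7926


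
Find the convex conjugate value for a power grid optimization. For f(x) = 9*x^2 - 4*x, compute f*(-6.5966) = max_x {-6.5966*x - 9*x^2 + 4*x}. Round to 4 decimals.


f*(y) = sup_x {y*x - a*x^2 - b*x} = sup_x {(y-b)*x - a*x^2}
FOC: (y - b) - 2a*x = 0 => x* = (y - b)/(2a)
x* = (-6.5966 + 4)/(2*9) = -0.1443
f*(-6.5966) = (y-b)^2/(4a) = (-6.5966 + 4)^2/(4*9)
= 6.7423/36 = 0.1873


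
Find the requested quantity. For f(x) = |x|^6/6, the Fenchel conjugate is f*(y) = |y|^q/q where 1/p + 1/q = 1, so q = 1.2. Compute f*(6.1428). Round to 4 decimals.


The conjugate exponent q satisfies 1/p + 1/q = 1.
p = 6, so q = 6/(6 - 1) = 1.2
|y|^q = 6.1428^1.2 = 8.8316
f*(6.1428) = 8.8316 / 1.2 = 7.3597


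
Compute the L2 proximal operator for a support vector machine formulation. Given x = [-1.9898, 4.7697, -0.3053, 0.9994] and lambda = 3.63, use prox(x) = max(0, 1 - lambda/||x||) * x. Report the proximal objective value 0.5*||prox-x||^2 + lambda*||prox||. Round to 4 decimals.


Step 1: Compute ||x||.
||x|| = 5.2727
Step 2: Compute scaling factor.
scale = max(0, 1 - 3.63/5.2727) = 0.3115
Step 3: prox(x) = [-0.6199, 1.486, -0.0951, 0.3114]
||prox(x)|| = 1.6427
Step 4: Proximal objective.
0.5*||prox-x||^2 = 6.5885
lambda*||prox|| = 5.963
Total = 12.5514


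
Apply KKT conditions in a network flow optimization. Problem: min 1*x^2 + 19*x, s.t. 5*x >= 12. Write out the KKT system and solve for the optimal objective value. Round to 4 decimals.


Step 1: Try lambda = 0 (constraint inactive).
x_unc = -19/(2*1) = -9.5
Check: 5*-9.5 = -47.5 < 12 -- violated!
Step 2: Constraint must be active: 5*x = 12
x* = 12/5 = 2.4
lambda = (2*1*2.4 + 19)/5 = 4.76
Step 3: Compute optimal value.
f(x*) = 1*2.4^2 + 19*2.4 = 51.36


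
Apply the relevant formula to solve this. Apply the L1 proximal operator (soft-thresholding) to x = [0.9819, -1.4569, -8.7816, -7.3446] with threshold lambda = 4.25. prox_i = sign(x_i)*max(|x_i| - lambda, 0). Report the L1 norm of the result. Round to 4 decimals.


Soft-thresholding with lambda = 4.25:
prox(0.9819) = sign(0.9819)*max(|0.9819| - 4.25, 0) = 0.0
prox(-1.4569) = sign(-1.4569)*max(|-1.4569| - 4.25, 0) = 0.0
prox(-8.7816) = sign(-8.7816)*max(|-8.7816| - 4.25, 0) = -4.5316
prox(-7.3446) = sign(-7.3446)*max(|-7.3446| - 4.25, 0) = -3.0946
prox(x) = [0.0, 0.0, -4.5316, -3.0946]
||prox(x)||_1 = 0.0 + 0.0 + 4.5316 + 3.0946 = 7.6262


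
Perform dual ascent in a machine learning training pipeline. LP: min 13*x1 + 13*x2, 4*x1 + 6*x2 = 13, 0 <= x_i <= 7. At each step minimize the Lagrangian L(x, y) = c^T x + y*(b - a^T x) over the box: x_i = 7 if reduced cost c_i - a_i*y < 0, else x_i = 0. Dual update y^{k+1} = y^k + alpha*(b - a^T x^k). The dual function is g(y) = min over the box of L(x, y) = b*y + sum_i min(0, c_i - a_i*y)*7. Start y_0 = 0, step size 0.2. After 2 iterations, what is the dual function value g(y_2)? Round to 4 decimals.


Dual ascent for LP: min 13*x1 + 13*x2, 4*x1 + 6*x2 = 13, 0 <= x_i <= 7
Step 1: y^k = 0.0, reduced costs: (13.0, 13.0)
  x^k = (0.0, 0.0), subgradient = b - a^T x = 13.0
  y^{k+1} = 0.0 + 0.2*13.0 = 2.6
Step 2: y^k = 2.6, reduced costs: (2.6, -2.6)
  x^k = (0.0, 7.0), subgradient = b - a^T x = -29.0
  y^{k+1} = 2.6 + 0.2*-29.0 = -3.2
Dual objective at y_2 = -3.2: reduced costs (25.8, 32.2), box minimizer x = (0.0, 0.0)
g(y_2) = b*y + (c1 - a1*y)*x1 + (c2 - a2*y)*x2 = 13*(-3.2) + 25.8*0.0 + 32.2*0.0 = -41.6 + 0.0 + 0.0 = -41.6


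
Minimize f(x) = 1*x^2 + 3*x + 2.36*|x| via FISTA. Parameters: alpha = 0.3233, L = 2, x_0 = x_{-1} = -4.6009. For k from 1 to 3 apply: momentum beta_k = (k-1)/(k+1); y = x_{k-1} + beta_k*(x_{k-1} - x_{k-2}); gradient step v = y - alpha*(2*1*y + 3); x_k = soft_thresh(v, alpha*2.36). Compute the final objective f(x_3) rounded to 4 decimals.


FISTA on f(x) = 1*x^2 + 3*x + 2.36*|x|
L = 2, alpha = 0.3233
Iteration 1: beta = 0.0, y = -4.6009 + 0.0*(-4.6009 + 4.6009) = -4.6009
  grad(y) = -6.2018, v = y - alpha*grad = -2.5959
  prox(v) = soft_thresh(-2.5959, 0.763) = -1.8329
Iteration 2: beta = 0.3333, y = -1.8329 + 0.3333*(-1.8329 + 4.6009) = -0.9102
  grad(y) = 1.1796, v = y - alpha*grad = -1.2916
  prox(v) = soft_thresh(-1.2916, 0.763) = -0.5286
Iteration 3: beta = 0.5, y = -0.5286 + 0.5*(-0.5286 + 1.8329) = 0.1236
  grad(y) = 3.2471, v = y - alpha*grad = -0.9262
  prox(v) = soft_thresh(-0.9262, 0.763) = -0.1632
f(x_3) = 1*(-0.1632)^2 + 3*(-0.1632) + 2.36*|-0.1632| = -0.0778
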